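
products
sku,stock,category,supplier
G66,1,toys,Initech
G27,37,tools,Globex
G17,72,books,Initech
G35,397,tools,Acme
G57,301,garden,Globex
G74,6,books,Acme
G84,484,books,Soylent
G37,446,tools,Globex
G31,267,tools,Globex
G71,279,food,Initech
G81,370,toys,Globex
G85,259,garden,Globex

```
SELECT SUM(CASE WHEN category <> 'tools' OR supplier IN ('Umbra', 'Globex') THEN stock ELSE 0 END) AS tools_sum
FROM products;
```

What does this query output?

2522

sku=G66: ✓ → 1
sku=G27: ✓ → 37
sku=G17: ✓ → 72
sku=G35: ✗
sku=G57: ✓ → 301
sku=G74: ✓ → 6
sku=G84: ✓ → 484
sku=G37: ✓ → 446
sku=G31: ✓ → 267
sku=G71: ✓ → 279
sku=G81: ✓ → 370
sku=G85: ✓ → 259
tools_sum = 1 + 37 + 72 + 301 + 6 + 484 + 446 + 267 + 279 + 370 + 259 = 2522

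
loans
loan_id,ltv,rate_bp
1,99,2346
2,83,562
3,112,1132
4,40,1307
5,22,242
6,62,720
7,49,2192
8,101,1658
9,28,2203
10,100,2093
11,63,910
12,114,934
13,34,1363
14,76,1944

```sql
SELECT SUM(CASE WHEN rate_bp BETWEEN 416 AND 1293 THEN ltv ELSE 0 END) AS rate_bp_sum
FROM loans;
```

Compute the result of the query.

loan_id=1: ✗
loan_id=2: ✓ → 83
loan_id=3: ✓ → 112
loan_id=4: ✗
loan_id=5: ✗
loan_id=6: ✓ → 62
loan_id=7: ✗
loan_id=8: ✗
loan_id=9: ✗
loan_id=10: ✗
loan_id=11: ✓ → 63
loan_id=12: ✓ → 114
loan_id=13: ✗
loan_id=14: ✗
rate_bp_sum = 83 + 112 + 62 + 63 + 114 = 434

434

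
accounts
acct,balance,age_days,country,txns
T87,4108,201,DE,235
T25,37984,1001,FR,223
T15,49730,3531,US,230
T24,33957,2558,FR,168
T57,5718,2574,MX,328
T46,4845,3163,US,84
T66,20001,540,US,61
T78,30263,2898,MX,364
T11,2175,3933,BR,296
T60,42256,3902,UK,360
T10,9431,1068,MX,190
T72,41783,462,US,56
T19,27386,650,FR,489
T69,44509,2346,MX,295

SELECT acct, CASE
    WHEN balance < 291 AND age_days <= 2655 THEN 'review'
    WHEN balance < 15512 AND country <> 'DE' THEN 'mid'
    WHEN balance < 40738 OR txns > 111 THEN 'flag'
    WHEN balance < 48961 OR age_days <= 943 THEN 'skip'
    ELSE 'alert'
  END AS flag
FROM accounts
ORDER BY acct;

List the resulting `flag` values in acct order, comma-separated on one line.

acct=T10: balance < 15512 AND country <> 'DE' → mid
acct=T11: balance < 15512 AND country <> 'DE' → mid
acct=T15: balance < 40738 OR txns > 111 → flag
acct=T19: balance < 40738 OR txns > 111 → flag
acct=T24: balance < 40738 OR txns > 111 → flag
acct=T25: balance < 40738 OR txns > 111 → flag
acct=T46: balance < 15512 AND country <> 'DE' → mid
acct=T57: balance < 15512 AND country <> 'DE' → mid
acct=T60: balance < 40738 OR txns > 111 → flag
acct=T66: balance < 40738 OR txns > 111 → flag
acct=T69: balance < 40738 OR txns > 111 → flag
acct=T72: balance < 48961 OR age_days <= 943 → skip
acct=T78: balance < 40738 OR txns > 111 → flag
acct=T87: balance < 40738 OR txns > 111 → flag

mid, mid, flag, flag, flag, flag, mid, mid, flag, flag, flag, skip, flag, flag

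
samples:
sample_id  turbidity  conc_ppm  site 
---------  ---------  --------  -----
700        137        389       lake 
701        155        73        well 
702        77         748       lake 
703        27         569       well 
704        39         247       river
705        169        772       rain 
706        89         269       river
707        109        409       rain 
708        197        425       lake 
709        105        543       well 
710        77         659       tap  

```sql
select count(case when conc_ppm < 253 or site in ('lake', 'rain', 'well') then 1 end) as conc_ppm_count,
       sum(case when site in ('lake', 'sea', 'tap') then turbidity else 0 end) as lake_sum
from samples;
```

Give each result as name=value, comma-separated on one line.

conc_ppm_count=9, lake_sum=488

[conc_ppm_count: conc_ppm < 253 or site in ('lake', 'rain', 'well')]
sample_id=700: ✓ → 1
sample_id=701: ✓ → 1
sample_id=702: ✓ → 1
sample_id=703: ✓ → 1
sample_id=704: ✓ → 1
sample_id=705: ✓ → 1
sample_id=706: ✗
sample_id=707: ✓ → 1
sample_id=708: ✓ → 1
sample_id=709: ✓ → 1
sample_id=710: ✗
conc_ppm_count = COUNT(1, 1, 1, 1, 1, 1, 1, 1, 1) = 9
—
[lake_sum: site in ('lake', 'sea', 'tap')]
sample_id=700: ✓ → 137
sample_id=701: ✗
sample_id=702: ✓ → 77
sample_id=703: ✗
sample_id=704: ✗
sample_id=705: ✗
sample_id=706: ✗
sample_id=707: ✗
sample_id=708: ✓ → 197
sample_id=709: ✗
sample_id=710: ✓ → 77
lake_sum = 137 + 77 + 197 + 77 = 488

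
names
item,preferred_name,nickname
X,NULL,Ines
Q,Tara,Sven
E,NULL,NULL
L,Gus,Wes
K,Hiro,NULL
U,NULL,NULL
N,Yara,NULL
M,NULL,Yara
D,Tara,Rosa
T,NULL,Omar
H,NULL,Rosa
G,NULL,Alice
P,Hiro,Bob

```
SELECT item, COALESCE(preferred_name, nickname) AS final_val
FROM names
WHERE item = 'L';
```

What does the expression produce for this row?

Gus

item = L: preferred_name=Gus, nickname=Wes.
preferred_name=Gus → Gus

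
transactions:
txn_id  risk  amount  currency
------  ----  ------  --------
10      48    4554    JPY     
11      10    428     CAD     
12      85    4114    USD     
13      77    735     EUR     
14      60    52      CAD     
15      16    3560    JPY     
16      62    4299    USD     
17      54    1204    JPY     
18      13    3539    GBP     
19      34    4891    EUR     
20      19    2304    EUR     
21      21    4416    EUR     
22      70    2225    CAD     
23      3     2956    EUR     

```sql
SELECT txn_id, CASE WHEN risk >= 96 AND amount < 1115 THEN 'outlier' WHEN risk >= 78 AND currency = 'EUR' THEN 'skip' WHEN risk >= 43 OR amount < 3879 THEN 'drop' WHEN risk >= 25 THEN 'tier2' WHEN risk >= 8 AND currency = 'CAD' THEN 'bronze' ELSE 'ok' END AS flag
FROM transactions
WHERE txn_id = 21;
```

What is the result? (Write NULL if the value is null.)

txn_id = 21: risk=21, amount=4416, currency=EUR.
risk >= 96 AND amount < 1115 → false
risk >= 78 AND currency = 'EUR' → false
risk >= 43 OR amount < 3879 → false
risk >= 25 → false
risk >= 8 AND currency = 'CAD' → false
No prior WHEN matched → ELSE → ok

ok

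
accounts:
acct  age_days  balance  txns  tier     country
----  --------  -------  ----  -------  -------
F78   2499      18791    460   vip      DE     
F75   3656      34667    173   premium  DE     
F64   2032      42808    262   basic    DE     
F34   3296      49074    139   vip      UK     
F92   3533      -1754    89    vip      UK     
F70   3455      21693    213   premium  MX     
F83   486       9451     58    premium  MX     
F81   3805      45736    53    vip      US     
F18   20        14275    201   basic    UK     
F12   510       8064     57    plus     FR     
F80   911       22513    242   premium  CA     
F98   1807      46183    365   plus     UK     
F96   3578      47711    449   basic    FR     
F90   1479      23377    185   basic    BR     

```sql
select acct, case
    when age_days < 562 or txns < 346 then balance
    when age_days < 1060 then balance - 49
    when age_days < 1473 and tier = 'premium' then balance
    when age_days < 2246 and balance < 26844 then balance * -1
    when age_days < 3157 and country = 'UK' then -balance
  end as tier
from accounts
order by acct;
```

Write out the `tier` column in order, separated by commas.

8064, 14275, 49074, 42808, 21693, 34667, NULL, 22513, 45736, 9451, 23377, -1754, NULL, -46183

acct=F12: age_days < 562 or txns < 346 → 8064
acct=F18: age_days < 562 or txns < 346 → 14275
acct=F34: age_days < 562 or txns < 346 → 49074
acct=F64: age_days < 562 or txns < 346 → 42808
acct=F70: age_days < 562 or txns < 346 → 21693
acct=F75: age_days < 562 or txns < 346 → 34667
acct=F78: (no match → NULL) → NULL
acct=F80: age_days < 562 or txns < 346 → 22513
acct=F81: age_days < 562 or txns < 346 → 45736
acct=F83: age_days < 562 or txns < 346 → 9451
acct=F90: age_days < 562 or txns < 346 → 23377
acct=F92: age_days < 562 or txns < 346 → -1754
acct=F96: (no match → NULL) → NULL
acct=F98: age_days < 3157 and country = 'UK' → -46183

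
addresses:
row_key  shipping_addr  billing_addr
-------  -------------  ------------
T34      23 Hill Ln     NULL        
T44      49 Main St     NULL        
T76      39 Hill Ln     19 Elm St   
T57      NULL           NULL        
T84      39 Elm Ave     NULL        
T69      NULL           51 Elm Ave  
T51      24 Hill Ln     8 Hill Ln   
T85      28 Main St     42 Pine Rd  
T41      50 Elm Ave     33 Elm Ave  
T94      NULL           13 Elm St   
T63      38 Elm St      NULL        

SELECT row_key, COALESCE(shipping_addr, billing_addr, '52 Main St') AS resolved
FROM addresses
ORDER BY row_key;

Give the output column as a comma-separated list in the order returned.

row_key=T34: shipping_addr=23 Hill Ln → 23 Hill Ln
row_key=T41: shipping_addr=50 Elm Ave → 50 Elm Ave
row_key=T44: shipping_addr=49 Main St → 49 Main St
row_key=T51: shipping_addr=24 Hill Ln → 24 Hill Ln
row_key=T57: shipping_addr=NULL, billing_addr=NULL, → literal 52 Main St → 52 Main St
row_key=T63: shipping_addr=38 Elm St → 38 Elm St
row_key=T69: shipping_addr=NULL, billing_addr=51 Elm Ave → 51 Elm Ave
row_key=T76: shipping_addr=39 Hill Ln → 39 Hill Ln
row_key=T84: shipping_addr=39 Elm Ave → 39 Elm Ave
row_key=T85: shipping_addr=28 Main St → 28 Main St
row_key=T94: shipping_addr=NULL, billing_addr=13 Elm St → 13 Elm St

23 Hill Ln, 50 Elm Ave, 49 Main St, 24 Hill Ln, 52 Main St, 38 Elm St, 51 Elm Ave, 39 Hill Ln, 39 Elm Ave, 28 Main St, 13 Elm St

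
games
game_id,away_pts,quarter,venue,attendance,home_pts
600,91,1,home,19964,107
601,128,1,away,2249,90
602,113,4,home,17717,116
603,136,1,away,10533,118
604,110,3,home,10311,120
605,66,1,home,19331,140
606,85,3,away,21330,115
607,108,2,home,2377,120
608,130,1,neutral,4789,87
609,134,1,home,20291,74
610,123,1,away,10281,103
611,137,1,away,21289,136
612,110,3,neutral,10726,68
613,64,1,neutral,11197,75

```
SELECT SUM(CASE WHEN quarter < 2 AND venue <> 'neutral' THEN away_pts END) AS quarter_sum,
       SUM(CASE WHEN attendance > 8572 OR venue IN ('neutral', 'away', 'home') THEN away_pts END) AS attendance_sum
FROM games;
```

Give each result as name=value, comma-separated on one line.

quarter_sum=815, attendance_sum=1535

[quarter_sum: quarter < 2 AND venue <> 'neutral']
game_id=600: ✓ → 91
game_id=601: ✓ → 128
game_id=602: ✗
game_id=603: ✓ → 136
game_id=604: ✗
game_id=605: ✓ → 66
game_id=606: ✗
game_id=607: ✗
game_id=608: ✗
game_id=609: ✓ → 134
game_id=610: ✓ → 123
game_id=611: ✓ → 137
game_id=612: ✗
game_id=613: ✗
quarter_sum = 91 + 128 + 136 + 66 + 134 + 123 + 137 = 815
—
[attendance_sum: attendance > 8572 OR venue IN ('neutral', 'away', 'home')]
game_id=600: ✓ → 91
game_id=601: ✓ → 128
game_id=602: ✓ → 113
game_id=603: ✓ → 136
game_id=604: ✓ → 110
game_id=605: ✓ → 66
game_id=606: ✓ → 85
game_id=607: ✓ → 108
game_id=608: ✓ → 130
game_id=609: ✓ → 134
game_id=610: ✓ → 123
game_id=611: ✓ → 137
game_id=612: ✓ → 110
game_id=613: ✓ → 64
attendance_sum = 91 + 128 + 113 + 136 + 110 + 66 + 85 + 108 + 130 + 134 + 123 + 137 + 110 + 64 = 1535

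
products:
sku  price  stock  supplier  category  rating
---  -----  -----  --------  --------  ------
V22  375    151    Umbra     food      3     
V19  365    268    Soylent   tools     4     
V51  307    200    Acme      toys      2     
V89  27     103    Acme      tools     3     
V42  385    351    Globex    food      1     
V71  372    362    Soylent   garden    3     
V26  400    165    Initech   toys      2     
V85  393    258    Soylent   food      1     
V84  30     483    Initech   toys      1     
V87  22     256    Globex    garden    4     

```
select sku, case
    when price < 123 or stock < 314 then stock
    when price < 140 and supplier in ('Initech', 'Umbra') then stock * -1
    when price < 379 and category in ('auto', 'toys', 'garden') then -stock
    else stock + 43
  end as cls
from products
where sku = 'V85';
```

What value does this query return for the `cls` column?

sku = V85: price=393, stock=258, supplier=Soylent, category=food, rating=1.
price < 123 or stock < 314 → true → 258

258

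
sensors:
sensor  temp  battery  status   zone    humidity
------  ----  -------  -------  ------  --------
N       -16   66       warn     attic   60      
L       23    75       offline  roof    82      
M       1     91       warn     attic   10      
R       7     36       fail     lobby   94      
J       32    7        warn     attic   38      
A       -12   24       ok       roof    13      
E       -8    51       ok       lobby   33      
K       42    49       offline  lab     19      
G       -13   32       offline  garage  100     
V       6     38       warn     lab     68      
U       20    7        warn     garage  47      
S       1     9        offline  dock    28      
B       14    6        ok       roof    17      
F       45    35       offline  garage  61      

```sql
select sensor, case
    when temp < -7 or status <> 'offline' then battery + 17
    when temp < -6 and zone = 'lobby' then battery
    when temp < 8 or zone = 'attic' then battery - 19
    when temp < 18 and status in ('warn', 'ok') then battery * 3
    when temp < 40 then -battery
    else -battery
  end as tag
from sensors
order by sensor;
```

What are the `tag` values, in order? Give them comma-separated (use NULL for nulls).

41, 23, 68, -35, 49, 24, -49, -75, 108, 83, 53, -10, 24, 55

sensor=A: temp < -7 or status <> 'offline' → 41
sensor=B: temp < -7 or status <> 'offline' → 23
sensor=E: temp < -7 or status <> 'offline' → 68
sensor=F: ELSE → -35
sensor=G: temp < -7 or status <> 'offline' → 49
sensor=J: temp < -7 or status <> 'offline' → 24
sensor=K: ELSE → -49
sensor=L: temp < 40 → -75
sensor=M: temp < -7 or status <> 'offline' → 108
sensor=N: temp < -7 or status <> 'offline' → 83
sensor=R: temp < -7 or status <> 'offline' → 53
sensor=S: temp < 8 or zone = 'attic' → -10
sensor=U: temp < -7 or status <> 'offline' → 24
sensor=V: temp < -7 or status <> 'offline' → 55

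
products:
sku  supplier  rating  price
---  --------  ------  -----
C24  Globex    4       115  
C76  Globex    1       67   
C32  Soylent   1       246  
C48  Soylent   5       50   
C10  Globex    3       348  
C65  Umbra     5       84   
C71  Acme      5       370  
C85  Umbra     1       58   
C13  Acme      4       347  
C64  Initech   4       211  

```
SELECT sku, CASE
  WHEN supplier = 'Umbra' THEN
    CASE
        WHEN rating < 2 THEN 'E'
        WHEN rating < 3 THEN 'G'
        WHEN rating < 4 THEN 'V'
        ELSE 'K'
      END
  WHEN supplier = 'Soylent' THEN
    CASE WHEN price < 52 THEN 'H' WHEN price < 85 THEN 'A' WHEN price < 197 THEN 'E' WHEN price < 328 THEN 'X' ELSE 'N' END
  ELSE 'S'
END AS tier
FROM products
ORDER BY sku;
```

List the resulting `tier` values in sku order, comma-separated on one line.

sku=C10: supplier='Globex' → outer ELSE → S
sku=C13: supplier='Acme' → outer ELSE → S
sku=C24: supplier='Globex' → outer ELSE → S
sku=C32: supplier='Soylent' → inner[price < 328] → X
sku=C48: supplier='Soylent' → inner[price < 52] → H
sku=C64: supplier='Initech' → outer ELSE → S
sku=C65: supplier='Umbra' → inner[ELSE] → K
sku=C71: supplier='Acme' → outer ELSE → S
sku=C76: supplier='Globex' → outer ELSE → S
sku=C85: supplier='Umbra' → inner[rating < 2] → E

S, S, S, X, H, S, K, S, S, E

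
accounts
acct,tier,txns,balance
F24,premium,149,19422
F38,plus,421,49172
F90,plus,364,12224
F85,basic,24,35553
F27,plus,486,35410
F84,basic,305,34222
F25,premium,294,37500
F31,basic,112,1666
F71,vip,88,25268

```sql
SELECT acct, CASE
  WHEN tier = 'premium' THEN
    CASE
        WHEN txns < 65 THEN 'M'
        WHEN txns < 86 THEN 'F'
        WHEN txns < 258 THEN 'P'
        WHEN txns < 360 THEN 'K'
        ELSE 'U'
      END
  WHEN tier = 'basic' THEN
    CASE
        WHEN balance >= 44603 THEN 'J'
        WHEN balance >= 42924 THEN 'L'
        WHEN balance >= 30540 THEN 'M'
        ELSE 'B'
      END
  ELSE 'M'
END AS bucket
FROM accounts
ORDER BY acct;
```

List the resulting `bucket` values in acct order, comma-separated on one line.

P, K, M, B, M, M, M, M, M

acct=F24: tier='premium' → inner[txns < 258] → P
acct=F25: tier='premium' → inner[txns < 360] → K
acct=F27: tier='plus' → outer ELSE → M
acct=F31: tier='basic' → inner[ELSE] → B
acct=F38: tier='plus' → outer ELSE → M
acct=F71: tier='vip' → outer ELSE → M
acct=F84: tier='basic' → inner[balance >= 30540] → M
acct=F85: tier='basic' → inner[balance >= 30540] → M
acct=F90: tier='plus' → outer ELSE → M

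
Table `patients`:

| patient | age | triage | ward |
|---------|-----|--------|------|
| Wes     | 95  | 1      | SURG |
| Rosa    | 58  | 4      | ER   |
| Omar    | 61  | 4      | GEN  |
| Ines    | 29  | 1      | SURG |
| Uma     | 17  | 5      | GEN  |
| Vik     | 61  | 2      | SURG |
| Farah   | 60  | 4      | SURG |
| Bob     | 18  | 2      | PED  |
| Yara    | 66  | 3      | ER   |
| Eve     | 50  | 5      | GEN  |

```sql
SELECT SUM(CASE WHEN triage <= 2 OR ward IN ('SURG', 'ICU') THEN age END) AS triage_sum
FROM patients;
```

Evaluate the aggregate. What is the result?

263

patient=Wes: ✓ → 95
patient=Rosa: ✗
patient=Omar: ✗
patient=Ines: ✓ → 29
patient=Uma: ✗
patient=Vik: ✓ → 61
patient=Farah: ✓ → 60
patient=Bob: ✓ → 18
patient=Yara: ✗
patient=Eve: ✗
triage_sum = 95 + 29 + 61 + 60 + 18 = 263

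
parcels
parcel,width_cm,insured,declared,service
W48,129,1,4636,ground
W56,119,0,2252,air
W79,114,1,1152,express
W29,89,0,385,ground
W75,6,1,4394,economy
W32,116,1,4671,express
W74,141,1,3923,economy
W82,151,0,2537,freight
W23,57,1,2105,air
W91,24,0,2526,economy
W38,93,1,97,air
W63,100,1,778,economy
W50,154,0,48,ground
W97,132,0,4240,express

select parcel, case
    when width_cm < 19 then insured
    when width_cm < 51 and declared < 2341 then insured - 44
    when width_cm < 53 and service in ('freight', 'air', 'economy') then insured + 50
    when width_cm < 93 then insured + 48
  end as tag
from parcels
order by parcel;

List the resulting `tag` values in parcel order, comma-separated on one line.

parcel=W23: width_cm < 93 → 49
parcel=W29: width_cm < 93 → 48
parcel=W32: (no match → NULL) → NULL
parcel=W38: (no match → NULL) → NULL
parcel=W48: (no match → NULL) → NULL
parcel=W50: (no match → NULL) → NULL
parcel=W56: (no match → NULL) → NULL
parcel=W63: (no match → NULL) → NULL
parcel=W74: (no match → NULL) → NULL
parcel=W75: width_cm < 19 → 1
parcel=W79: (no match → NULL) → NULL
parcel=W82: (no match → NULL) → NULL
parcel=W91: width_cm < 53 and service in ('freight', 'air', 'economy') → 50
parcel=W97: (no match → NULL) → NULL

49, 48, NULL, NULL, NULL, NULL, NULL, NULL, NULL, 1, NULL, NULL, 50, NULL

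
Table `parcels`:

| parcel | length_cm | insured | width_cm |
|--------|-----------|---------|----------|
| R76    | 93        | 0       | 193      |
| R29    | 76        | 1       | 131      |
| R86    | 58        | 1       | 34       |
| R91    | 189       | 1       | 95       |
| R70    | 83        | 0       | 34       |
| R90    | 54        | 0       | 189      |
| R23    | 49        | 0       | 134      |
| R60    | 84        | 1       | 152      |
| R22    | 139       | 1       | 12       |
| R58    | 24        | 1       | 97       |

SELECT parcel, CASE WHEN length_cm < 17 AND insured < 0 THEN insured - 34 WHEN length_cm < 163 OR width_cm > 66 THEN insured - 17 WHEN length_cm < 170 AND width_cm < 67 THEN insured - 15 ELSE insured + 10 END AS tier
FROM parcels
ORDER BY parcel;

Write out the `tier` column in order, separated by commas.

parcel=R22: length_cm < 163 OR width_cm > 66 → -16
parcel=R23: length_cm < 163 OR width_cm > 66 → -17
parcel=R29: length_cm < 163 OR width_cm > 66 → -16
parcel=R58: length_cm < 163 OR width_cm > 66 → -16
parcel=R60: length_cm < 163 OR width_cm > 66 → -16
parcel=R70: length_cm < 163 OR width_cm > 66 → -17
parcel=R76: length_cm < 163 OR width_cm > 66 → -17
parcel=R86: length_cm < 163 OR width_cm > 66 → -16
parcel=R90: length_cm < 163 OR width_cm > 66 → -17
parcel=R91: length_cm < 163 OR width_cm > 66 → -16

-16, -17, -16, -16, -16, -17, -17, -16, -17, -16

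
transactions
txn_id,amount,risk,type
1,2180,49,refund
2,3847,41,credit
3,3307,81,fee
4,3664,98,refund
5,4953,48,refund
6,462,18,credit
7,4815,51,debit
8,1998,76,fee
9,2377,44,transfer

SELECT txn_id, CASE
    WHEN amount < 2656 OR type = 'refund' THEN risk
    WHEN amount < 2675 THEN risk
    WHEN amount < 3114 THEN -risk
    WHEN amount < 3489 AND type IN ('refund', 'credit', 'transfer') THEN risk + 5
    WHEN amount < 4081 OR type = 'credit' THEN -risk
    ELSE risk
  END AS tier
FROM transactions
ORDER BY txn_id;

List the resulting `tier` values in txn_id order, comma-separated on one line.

49, -41, -81, 98, 48, 18, 51, 76, 44

txn_id=1: amount < 2656 OR type = 'refund' → 49
txn_id=2: amount < 4081 OR type = 'credit' → -41
txn_id=3: amount < 4081 OR type = 'credit' → -81
txn_id=4: amount < 2656 OR type = 'refund' → 98
txn_id=5: amount < 2656 OR type = 'refund' → 48
txn_id=6: amount < 2656 OR type = 'refund' → 18
txn_id=7: ELSE → 51
txn_id=8: amount < 2656 OR type = 'refund' → 76
txn_id=9: amount < 2656 OR type = 'refund' → 44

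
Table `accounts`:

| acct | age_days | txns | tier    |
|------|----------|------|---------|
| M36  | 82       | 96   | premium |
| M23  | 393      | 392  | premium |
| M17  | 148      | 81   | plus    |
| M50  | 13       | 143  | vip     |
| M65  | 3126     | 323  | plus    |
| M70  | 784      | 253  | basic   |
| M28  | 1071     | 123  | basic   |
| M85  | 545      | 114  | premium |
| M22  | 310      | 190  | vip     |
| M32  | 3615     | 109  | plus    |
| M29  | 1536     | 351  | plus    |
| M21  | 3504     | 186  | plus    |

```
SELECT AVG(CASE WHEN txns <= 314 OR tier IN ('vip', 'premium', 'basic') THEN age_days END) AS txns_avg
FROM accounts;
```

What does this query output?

1046.5

acct=M36: ✓ → 82
acct=M23: ✓ → 393
acct=M17: ✓ → 148
acct=M50: ✓ → 13
acct=M65: ✗
acct=M70: ✓ → 784
acct=M28: ✓ → 1071
acct=M85: ✓ → 545
acct=M22: ✓ → 310
acct=M32: ✓ → 3615
acct=M29: ✗
acct=M21: ✓ → 3504
txns_avg = (82 + 393 + 148 + 13 + 784 + 1071 + 545 + 310 + 3615 + 3504) / 10 = 1046.5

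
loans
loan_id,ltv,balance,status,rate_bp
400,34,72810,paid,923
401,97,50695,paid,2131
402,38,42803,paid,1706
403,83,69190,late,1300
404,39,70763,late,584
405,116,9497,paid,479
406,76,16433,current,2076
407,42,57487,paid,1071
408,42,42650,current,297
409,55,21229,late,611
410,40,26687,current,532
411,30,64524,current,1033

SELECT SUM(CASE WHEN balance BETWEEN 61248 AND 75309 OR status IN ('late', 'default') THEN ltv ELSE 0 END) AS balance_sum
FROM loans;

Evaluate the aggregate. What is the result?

loan_id=400: ✓ → 34
loan_id=401: ✗
loan_id=402: ✗
loan_id=403: ✓ → 83
loan_id=404: ✓ → 39
loan_id=405: ✗
loan_id=406: ✗
loan_id=407: ✗
loan_id=408: ✗
loan_id=409: ✓ → 55
loan_id=410: ✗
loan_id=411: ✓ → 30
balance_sum = 34 + 83 + 39 + 55 + 30 = 241

241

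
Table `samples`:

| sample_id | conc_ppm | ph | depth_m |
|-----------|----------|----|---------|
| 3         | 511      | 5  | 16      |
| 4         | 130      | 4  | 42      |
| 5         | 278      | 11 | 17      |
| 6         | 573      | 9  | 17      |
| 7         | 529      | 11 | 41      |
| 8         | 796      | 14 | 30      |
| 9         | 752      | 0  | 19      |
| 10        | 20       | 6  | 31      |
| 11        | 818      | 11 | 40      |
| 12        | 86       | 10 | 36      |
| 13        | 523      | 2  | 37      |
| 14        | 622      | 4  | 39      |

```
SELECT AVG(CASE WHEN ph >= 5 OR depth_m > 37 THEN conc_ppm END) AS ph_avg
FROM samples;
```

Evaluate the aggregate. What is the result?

436.3

sample_id=3: ✓ → 511
sample_id=4: ✓ → 130
sample_id=5: ✓ → 278
sample_id=6: ✓ → 573
sample_id=7: ✓ → 529
sample_id=8: ✓ → 796
sample_id=9: ✗
sample_id=10: ✓ → 20
sample_id=11: ✓ → 818
sample_id=12: ✓ → 86
sample_id=13: ✗
sample_id=14: ✓ → 622
ph_avg = (511 + 130 + 278 + 573 + 529 + 796 + 20 + 818 + 86 + 622) / 10 = 436.3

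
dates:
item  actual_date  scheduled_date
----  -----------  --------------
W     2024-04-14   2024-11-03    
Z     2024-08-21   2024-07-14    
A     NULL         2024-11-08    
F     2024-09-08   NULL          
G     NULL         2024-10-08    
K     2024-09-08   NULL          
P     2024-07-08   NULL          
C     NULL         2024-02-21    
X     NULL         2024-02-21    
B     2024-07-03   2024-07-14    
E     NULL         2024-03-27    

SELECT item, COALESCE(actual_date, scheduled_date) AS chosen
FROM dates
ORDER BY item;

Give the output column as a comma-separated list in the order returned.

2024-11-08, 2024-07-03, 2024-02-21, 2024-03-27, 2024-09-08, 2024-10-08, 2024-09-08, 2024-07-08, 2024-04-14, 2024-02-21, 2024-08-21

item=A: actual_date=NULL, scheduled_date=2024-11-08 → 2024-11-08
item=B: actual_date=2024-07-03 → 2024-07-03
item=C: actual_date=NULL, scheduled_date=2024-02-21 → 2024-02-21
item=E: actual_date=NULL, scheduled_date=2024-03-27 → 2024-03-27
item=F: actual_date=2024-09-08 → 2024-09-08
item=G: actual_date=NULL, scheduled_date=2024-10-08 → 2024-10-08
item=K: actual_date=2024-09-08 → 2024-09-08
item=P: actual_date=2024-07-08 → 2024-07-08
item=W: actual_date=2024-04-14 → 2024-04-14
item=X: actual_date=NULL, scheduled_date=2024-02-21 → 2024-02-21
item=Z: actual_date=2024-08-21 → 2024-08-21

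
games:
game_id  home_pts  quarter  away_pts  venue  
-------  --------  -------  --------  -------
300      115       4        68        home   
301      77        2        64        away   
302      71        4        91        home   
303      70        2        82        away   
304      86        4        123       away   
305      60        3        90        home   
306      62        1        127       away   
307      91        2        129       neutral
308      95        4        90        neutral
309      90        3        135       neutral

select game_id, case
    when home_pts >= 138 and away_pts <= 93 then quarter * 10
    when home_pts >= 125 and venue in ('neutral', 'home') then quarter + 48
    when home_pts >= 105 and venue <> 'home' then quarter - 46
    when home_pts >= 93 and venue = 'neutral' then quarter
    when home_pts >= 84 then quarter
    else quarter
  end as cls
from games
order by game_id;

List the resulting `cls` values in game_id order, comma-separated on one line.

4, 2, 4, 2, 4, 3, 1, 2, 4, 3

game_id=300: home_pts >= 84 → 4
game_id=301: ELSE → 2
game_id=302: ELSE → 4
game_id=303: ELSE → 2
game_id=304: home_pts >= 84 → 4
game_id=305: ELSE → 3
game_id=306: ELSE → 1
game_id=307: home_pts >= 84 → 2
game_id=308: home_pts >= 93 and venue = 'neutral' → 4
game_id=309: home_pts >= 84 → 3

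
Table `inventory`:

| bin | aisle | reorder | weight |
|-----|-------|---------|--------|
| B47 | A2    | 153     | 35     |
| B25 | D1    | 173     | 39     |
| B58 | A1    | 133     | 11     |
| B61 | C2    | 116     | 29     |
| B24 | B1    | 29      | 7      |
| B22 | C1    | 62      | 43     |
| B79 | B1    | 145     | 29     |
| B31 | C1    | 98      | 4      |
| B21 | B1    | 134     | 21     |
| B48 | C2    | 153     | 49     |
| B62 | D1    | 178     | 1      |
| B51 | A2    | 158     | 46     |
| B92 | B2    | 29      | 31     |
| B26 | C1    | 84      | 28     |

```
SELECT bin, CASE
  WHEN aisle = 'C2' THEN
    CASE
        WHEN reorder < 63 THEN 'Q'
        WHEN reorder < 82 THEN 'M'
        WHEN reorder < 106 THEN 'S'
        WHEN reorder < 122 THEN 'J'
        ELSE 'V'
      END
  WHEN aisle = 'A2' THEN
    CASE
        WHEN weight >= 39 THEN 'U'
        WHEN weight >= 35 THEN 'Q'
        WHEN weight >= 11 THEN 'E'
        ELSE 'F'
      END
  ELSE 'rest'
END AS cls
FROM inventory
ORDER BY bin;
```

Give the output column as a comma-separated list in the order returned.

bin=B21: aisle='B1' → outer ELSE → rest
bin=B22: aisle='C1' → outer ELSE → rest
bin=B24: aisle='B1' → outer ELSE → rest
bin=B25: aisle='D1' → outer ELSE → rest
bin=B26: aisle='C1' → outer ELSE → rest
bin=B31: aisle='C1' → outer ELSE → rest
bin=B47: aisle='A2' → inner[weight >= 35] → Q
bin=B48: aisle='C2' → inner[ELSE] → V
bin=B51: aisle='A2' → inner[weight >= 39] → U
bin=B58: aisle='A1' → outer ELSE → rest
bin=B61: aisle='C2' → inner[reorder < 122] → J
bin=B62: aisle='D1' → outer ELSE → rest
bin=B79: aisle='B1' → outer ELSE → rest
bin=B92: aisle='B2' → outer ELSE → rest

rest, rest, rest, rest, rest, rest, Q, V, U, rest, J, rest, rest, rest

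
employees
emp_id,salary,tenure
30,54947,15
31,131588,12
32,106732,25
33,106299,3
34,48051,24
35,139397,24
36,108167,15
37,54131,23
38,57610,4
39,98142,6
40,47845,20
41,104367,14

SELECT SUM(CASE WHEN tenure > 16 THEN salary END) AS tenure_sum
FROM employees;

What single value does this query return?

396156

emp_id=30: ✗
emp_id=31: ✗
emp_id=32: ✓ → 106732
emp_id=33: ✗
emp_id=34: ✓ → 48051
emp_id=35: ✓ → 139397
emp_id=36: ✗
emp_id=37: ✓ → 54131
emp_id=38: ✗
emp_id=39: ✗
emp_id=40: ✓ → 47845
emp_id=41: ✗
tenure_sum = 106732 + 48051 + 139397 + 54131 + 47845 = 396156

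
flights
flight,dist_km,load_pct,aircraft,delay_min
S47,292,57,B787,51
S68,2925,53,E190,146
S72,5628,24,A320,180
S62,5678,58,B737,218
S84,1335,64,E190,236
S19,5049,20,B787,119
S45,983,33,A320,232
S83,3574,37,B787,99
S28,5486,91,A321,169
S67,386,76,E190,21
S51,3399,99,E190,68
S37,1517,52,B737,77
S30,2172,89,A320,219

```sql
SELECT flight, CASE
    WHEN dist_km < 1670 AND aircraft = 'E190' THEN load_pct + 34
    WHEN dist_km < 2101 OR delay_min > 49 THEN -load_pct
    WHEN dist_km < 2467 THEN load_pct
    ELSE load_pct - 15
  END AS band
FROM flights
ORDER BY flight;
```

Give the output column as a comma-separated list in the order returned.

flight=S19: dist_km < 2101 OR delay_min > 49 → -20
flight=S28: dist_km < 2101 OR delay_min > 49 → -91
flight=S30: dist_km < 2101 OR delay_min > 49 → -89
flight=S37: dist_km < 2101 OR delay_min > 49 → -52
flight=S45: dist_km < 2101 OR delay_min > 49 → -33
flight=S47: dist_km < 2101 OR delay_min > 49 → -57
flight=S51: dist_km < 2101 OR delay_min > 49 → -99
flight=S62: dist_km < 2101 OR delay_min > 49 → -58
flight=S67: dist_km < 1670 AND aircraft = 'E190' → 110
flight=S68: dist_km < 2101 OR delay_min > 49 → -53
flight=S72: dist_km < 2101 OR delay_min > 49 → -24
flight=S83: dist_km < 2101 OR delay_min > 49 → -37
flight=S84: dist_km < 1670 AND aircraft = 'E190' → 98

-20, -91, -89, -52, -33, -57, -99, -58, 110, -53, -24, -37, 98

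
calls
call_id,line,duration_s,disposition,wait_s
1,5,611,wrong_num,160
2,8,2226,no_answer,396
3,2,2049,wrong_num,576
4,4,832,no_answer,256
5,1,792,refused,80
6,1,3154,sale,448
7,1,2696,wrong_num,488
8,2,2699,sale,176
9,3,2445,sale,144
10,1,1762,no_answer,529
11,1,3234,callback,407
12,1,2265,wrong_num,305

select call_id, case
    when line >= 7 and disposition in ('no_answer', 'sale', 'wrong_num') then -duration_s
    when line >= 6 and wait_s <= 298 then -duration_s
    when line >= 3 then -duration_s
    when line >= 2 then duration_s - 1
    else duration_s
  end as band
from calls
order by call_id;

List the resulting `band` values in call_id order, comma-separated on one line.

-611, -2226, 2048, -832, 792, 3154, 2696, 2698, -2445, 1762, 3234, 2265

call_id=1: line >= 3 → -611
call_id=2: line >= 7 and disposition in ('no_answer', 'sale', 'wrong_num') → -2226
call_id=3: line >= 2 → 2048
call_id=4: line >= 3 → -832
call_id=5: ELSE → 792
call_id=6: ELSE → 3154
call_id=7: ELSE → 2696
call_id=8: line >= 2 → 2698
call_id=9: line >= 3 → -2445
call_id=10: ELSE → 1762
call_id=11: ELSE → 3234
call_id=12: ELSE → 2265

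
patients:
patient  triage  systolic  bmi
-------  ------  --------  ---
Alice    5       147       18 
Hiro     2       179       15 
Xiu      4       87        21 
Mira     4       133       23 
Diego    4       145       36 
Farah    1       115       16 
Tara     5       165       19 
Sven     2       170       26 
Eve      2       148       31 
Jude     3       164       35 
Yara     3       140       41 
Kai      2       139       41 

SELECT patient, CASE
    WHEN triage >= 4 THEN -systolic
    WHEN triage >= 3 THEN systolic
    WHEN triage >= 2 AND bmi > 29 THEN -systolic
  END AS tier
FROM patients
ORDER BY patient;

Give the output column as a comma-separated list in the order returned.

patient=Alice: triage >= 4 → -147
patient=Diego: triage >= 4 → -145
patient=Eve: triage >= 2 AND bmi > 29 → -148
patient=Farah: (no match → NULL) → NULL
patient=Hiro: (no match → NULL) → NULL
patient=Jude: triage >= 3 → 164
patient=Kai: triage >= 2 AND bmi > 29 → -139
patient=Mira: triage >= 4 → -133
patient=Sven: (no match → NULL) → NULL
patient=Tara: triage >= 4 → -165
patient=Xiu: triage >= 4 → -87
patient=Yara: triage >= 3 → 140

-147, -145, -148, NULL, NULL, 164, -139, -133, NULL, -165, -87, 140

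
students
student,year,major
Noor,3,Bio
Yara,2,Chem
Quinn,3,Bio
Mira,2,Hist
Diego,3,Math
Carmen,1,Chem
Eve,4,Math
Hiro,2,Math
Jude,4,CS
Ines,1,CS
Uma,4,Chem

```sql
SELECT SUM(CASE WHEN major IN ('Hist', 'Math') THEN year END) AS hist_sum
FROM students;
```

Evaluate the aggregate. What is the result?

11

student=Noor: ✗
student=Yara: ✗
student=Quinn: ✗
student=Mira: ✓ → 2
student=Diego: ✓ → 3
student=Carmen: ✗
student=Eve: ✓ → 4
student=Hiro: ✓ → 2
student=Jude: ✗
student=Ines: ✗
student=Uma: ✗
hist_sum = 2 + 3 + 4 + 2 = 11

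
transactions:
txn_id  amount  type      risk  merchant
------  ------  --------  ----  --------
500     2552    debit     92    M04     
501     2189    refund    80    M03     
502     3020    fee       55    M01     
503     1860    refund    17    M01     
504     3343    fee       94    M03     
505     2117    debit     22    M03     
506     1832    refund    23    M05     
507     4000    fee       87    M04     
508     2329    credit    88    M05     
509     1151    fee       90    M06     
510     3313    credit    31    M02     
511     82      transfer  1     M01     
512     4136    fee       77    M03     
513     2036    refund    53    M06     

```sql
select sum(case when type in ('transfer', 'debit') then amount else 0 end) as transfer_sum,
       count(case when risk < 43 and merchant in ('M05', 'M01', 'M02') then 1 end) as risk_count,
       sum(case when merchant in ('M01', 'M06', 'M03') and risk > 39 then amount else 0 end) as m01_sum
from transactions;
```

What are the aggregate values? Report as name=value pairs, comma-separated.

[transfer_sum: type in ('transfer', 'debit')]
txn_id=500: ✓ → 2552
txn_id=501: ✗
txn_id=502: ✗
txn_id=503: ✗
txn_id=504: ✗
txn_id=505: ✓ → 2117
txn_id=506: ✗
txn_id=507: ✗
txn_id=508: ✗
txn_id=509: ✗
txn_id=510: ✗
txn_id=511: ✓ → 82
txn_id=512: ✗
txn_id=513: ✗
transfer_sum = 2552 + 2117 + 82 = 4751
—
[risk_count: risk < 43 and merchant in ('M05', 'M01', 'M02')]
txn_id=500: ✗
txn_id=501: ✗
txn_id=502: ✗
txn_id=503: ✓ → 1
txn_id=504: ✗
txn_id=505: ✗
txn_id=506: ✓ → 1
txn_id=507: ✗
txn_id=508: ✗
txn_id=509: ✗
txn_id=510: ✓ → 1
txn_id=511: ✓ → 1
txn_id=512: ✗
txn_id=513: ✗
risk_count = COUNT(1, 1, 1, 1) = 4
—
[m01_sum: merchant in ('M01', 'M06', 'M03') and risk > 39]
txn_id=500: ✗
txn_id=501: ✓ → 2189
txn_id=502: ✓ → 3020
txn_id=503: ✗
txn_id=504: ✓ → 3343
txn_id=505: ✗
txn_id=506: ✗
txn_id=507: ✗
txn_id=508: ✗
txn_id=509: ✓ → 1151
txn_id=510: ✗
txn_id=511: ✗
txn_id=512: ✓ → 4136
txn_id=513: ✓ → 2036
m01_sum = 2189 + 3020 + 3343 + 1151 + 4136 + 2036 = 15875

transfer_sum=4751, risk_count=4, m01_sum=15875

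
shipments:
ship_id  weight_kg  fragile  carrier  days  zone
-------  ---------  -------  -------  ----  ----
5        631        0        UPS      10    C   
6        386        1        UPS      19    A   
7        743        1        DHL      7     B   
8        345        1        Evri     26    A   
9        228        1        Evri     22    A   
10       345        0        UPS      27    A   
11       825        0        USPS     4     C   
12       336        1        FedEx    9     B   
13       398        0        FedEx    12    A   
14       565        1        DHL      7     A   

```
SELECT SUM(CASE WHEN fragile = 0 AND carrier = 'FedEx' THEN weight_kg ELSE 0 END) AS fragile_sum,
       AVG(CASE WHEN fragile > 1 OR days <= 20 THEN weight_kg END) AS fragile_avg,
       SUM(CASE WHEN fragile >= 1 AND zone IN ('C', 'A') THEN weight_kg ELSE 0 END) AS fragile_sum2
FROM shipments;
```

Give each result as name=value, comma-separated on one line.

fragile_sum=398, fragile_avg=554.8571428571, fragile_sum2=1524

[fragile_sum: fragile = 0 AND carrier = 'FedEx']
ship_id=5: ✗
ship_id=6: ✗
ship_id=7: ✗
ship_id=8: ✗
ship_id=9: ✗
ship_id=10: ✗
ship_id=11: ✗
ship_id=12: ✗
ship_id=13: ✓ → 398
ship_id=14: ✗
fragile_sum = 398
—
[fragile_avg: fragile > 1 OR days <= 20]
ship_id=5: ✓ → 631
ship_id=6: ✓ → 386
ship_id=7: ✓ → 743
ship_id=8: ✗
ship_id=9: ✗
ship_id=10: ✗
ship_id=11: ✓ → 825
ship_id=12: ✓ → 336
ship_id=13: ✓ → 398
ship_id=14: ✓ → 565
fragile_avg = (631 + 386 + 743 + 825 + 336 + 398 + 565) / 7 = 554.8571428571
—
[fragile_sum2: fragile >= 1 AND zone IN ('C', 'A')]
ship_id=5: ✗
ship_id=6: ✓ → 386
ship_id=7: ✗
ship_id=8: ✓ → 345
ship_id=9: ✓ → 228
ship_id=10: ✗
ship_id=11: ✗
ship_id=12: ✗
ship_id=13: ✗
ship_id=14: ✓ → 565
fragile_sum2 = 386 + 345 + 228 + 565 = 1524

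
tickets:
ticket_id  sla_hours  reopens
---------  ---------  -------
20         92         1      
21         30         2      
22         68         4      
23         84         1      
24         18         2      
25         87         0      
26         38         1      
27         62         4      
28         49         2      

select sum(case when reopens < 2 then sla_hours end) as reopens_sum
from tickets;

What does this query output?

301

ticket_id=20: ✓ → 92
ticket_id=21: ✗
ticket_id=22: ✗
ticket_id=23: ✓ → 84
ticket_id=24: ✗
ticket_id=25: ✓ → 87
ticket_id=26: ✓ → 38
ticket_id=27: ✗
ticket_id=28: ✗
reopens_sum = 92 + 84 + 87 + 38 = 301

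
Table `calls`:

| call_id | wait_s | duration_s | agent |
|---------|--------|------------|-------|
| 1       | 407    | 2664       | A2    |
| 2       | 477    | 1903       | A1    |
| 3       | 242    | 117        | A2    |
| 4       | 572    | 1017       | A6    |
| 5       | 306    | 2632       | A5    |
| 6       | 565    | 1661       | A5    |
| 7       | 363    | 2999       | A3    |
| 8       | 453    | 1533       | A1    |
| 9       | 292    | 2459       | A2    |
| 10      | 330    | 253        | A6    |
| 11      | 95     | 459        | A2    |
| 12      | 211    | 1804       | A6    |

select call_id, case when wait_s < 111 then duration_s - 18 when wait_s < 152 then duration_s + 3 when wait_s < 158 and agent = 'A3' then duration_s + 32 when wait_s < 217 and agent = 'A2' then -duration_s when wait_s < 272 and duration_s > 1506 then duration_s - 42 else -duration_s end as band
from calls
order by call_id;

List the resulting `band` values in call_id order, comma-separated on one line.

call_id=1: ELSE → -2664
call_id=2: ELSE → -1903
call_id=3: ELSE → -117
call_id=4: ELSE → -1017
call_id=5: ELSE → -2632
call_id=6: ELSE → -1661
call_id=7: ELSE → -2999
call_id=8: ELSE → -1533
call_id=9: ELSE → -2459
call_id=10: ELSE → -253
call_id=11: wait_s < 111 → 441
call_id=12: wait_s < 272 and duration_s > 1506 → 1762

-2664, -1903, -117, -1017, -2632, -1661, -2999, -1533, -2459, -253, 441, 1762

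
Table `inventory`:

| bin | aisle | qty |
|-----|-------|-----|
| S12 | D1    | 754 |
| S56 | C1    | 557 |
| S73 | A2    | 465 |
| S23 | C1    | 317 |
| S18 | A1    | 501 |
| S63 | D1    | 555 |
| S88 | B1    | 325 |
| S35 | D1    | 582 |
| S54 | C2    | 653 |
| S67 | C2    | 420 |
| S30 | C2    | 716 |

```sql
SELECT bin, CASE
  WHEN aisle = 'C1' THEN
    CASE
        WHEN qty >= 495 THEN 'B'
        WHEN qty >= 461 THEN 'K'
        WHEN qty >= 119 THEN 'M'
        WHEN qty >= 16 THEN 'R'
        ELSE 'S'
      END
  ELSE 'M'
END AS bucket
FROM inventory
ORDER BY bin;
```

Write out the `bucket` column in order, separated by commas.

M, M, M, M, M, M, B, M, M, M, M

bin=S12: aisle='D1' → outer ELSE → M
bin=S18: aisle='A1' → outer ELSE → M
bin=S23: aisle='C1' → inner[qty >= 119] → M
bin=S30: aisle='C2' → outer ELSE → M
bin=S35: aisle='D1' → outer ELSE → M
bin=S54: aisle='C2' → outer ELSE → M
bin=S56: aisle='C1' → inner[qty >= 495] → B
bin=S63: aisle='D1' → outer ELSE → M
bin=S67: aisle='C2' → outer ELSE → M
bin=S73: aisle='A2' → outer ELSE → M
bin=S88: aisle='B1' → outer ELSE → M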